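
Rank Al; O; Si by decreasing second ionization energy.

O, Al, Si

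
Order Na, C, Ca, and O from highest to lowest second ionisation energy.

Na, O, C, Ca

IE_2 is the cost of taking one more electron from the +1 cation: Na⁺ is the bare [Ne] core; C⁺ still has 3 valence electrons; Ca⁺ still has 1 valence electron; O⁺ still has 5 valence electrons.
Core electrons are held far more tightly than valence electrons, so Na tops the IE_2 order.
Valence configurations: C⁺ [He]2s²2p¹, Ca⁺ [Ar]4s¹, O⁺ [He]2s²2p³.
The numbers (kJ/mol): Na 4562, C 2353, Ca 1145, O 3388.
Overall IE_2 order: Ca < C < O < Na.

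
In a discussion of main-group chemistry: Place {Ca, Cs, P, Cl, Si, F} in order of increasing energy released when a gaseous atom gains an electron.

Ca < Cs < P < Si < F < Cl

EA tends to increase across a period and decrease down a group, though the pattern is less regular than for IE or radius.
These span different periods and groups, so the two trends combine.
Cs > Ca: this pair runs against the simple trend — see the exception note.
P > Cs: both effects reinforce here, so P is clearly the higher of the two.
Si > P: this pair runs against the simple trend — see the exception note.
F > Si: both effects reinforce here, so F is clearly the higher of the two.
Cl > F: this pair runs against the simple trend — see the exception note.
Note the exception: Cs has a higher electron affinity than Ca, contrary to the simple trend — adding an electron to Ca (ns²) has to open a new, higher-energy np subshell, which is unfavourable.
Note the exception: Si has a higher electron affinity than P, contrary to the simple trend — adding an electron to P's half-filled 3p³ is unfavourable, so Si (3p²) has the more exothermic EA.
Note the exception: Cl has a higher electron affinity than F, contrary to the simple trend — F's small 2p subshell makes the incoming electron feel strong e⁻–e⁻ repulsion, so Cl actually releases more energy on gaining an electron.
Tabulated electron affinity (kJ/mol): F 328, Si 134, P 72, Cl 349, Ca 2, Cs 46.
So from lowest to highest: Ca < Cs < P < Si < F < Cl.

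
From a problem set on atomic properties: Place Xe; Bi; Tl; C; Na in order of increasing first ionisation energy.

C is in period 2, group 14; Na is in period 3, group 1; Xe is in period 5, group 18; Tl is in period 6, group 13; Bi is in period 6, group 15.
Removing the outermost electron gets harder across a period and easier down a group.
These span different periods and groups, so the two trends combine.
Tl > Na: period and group pull opposite ways; the across-period shift dominates (589 vs 496 kJ/mol).
Bi > Tl: Bi lies to the right of Tl in period 6, so the across-period effect alone puts Bi higher.
C > Bi: period and group pull opposite ways; the down-group shift dominates (1086 vs 703 kJ/mol).
Xe > C: period and group pull opposite ways; the across-period shift dominates (1170 vs 1086 kJ/mol).
Tabulated first ionization energy (kJ/mol): C 1086, Na 496, Xe 1170, Tl 589, Bi 703.
So from lowest to highest: Na < Tl < Bi < C < Xe.

Na, Tl, Bi, C, Xe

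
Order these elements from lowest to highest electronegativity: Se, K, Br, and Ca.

K < Ca < Se < Br

K is in period 4, group 1; Ca is in period 4, group 2; Se is in period 4, group 16; Br is in period 4, group 17.
Atoms toward the upper right of the periodic table pull bonding electrons most strongly.
All lie in period 4, so electronegativity increases left to right.
So from lowest to highest: K < Ca < Se < Br.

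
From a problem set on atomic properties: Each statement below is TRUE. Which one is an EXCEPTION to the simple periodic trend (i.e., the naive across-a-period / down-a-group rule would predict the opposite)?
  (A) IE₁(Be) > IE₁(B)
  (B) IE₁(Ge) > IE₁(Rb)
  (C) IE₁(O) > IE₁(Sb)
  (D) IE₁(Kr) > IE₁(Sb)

The general trend: first ionisation energy increases across a period and decreases down a group.
(A) Be (period 2, group 2) vs B (period 2, group 13): the stated order contradicts the simple trend.
(B) Ge (period 4, group 14) vs Rb (period 5, group 1): the stated order agrees with the simple trend.
(C) O (period 2, group 16) vs Sb (period 5, group 15): the stated order agrees with the simple trend.
(D) Kr (period 4, group 18) vs Sb (period 5, group 15): the stated order agrees with the simple trend.
The exception is (A): removing B's lone 2p electron is easier than breaking Be's filled 2s².

(A)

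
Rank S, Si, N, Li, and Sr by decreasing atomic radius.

Sr, Li, Si, S, N

Across a period the added protons contract the valence shell; down a group each new principal shell makes the atom larger.
These span different periods and groups, so the two trends combine.
S > N: the two effects oppose for this pair; the down-group effect wins (103 vs 71 pm).
Si > S: Si lies to the left of S in period 3, so the across-period effect alone puts Si larger.
Li > Si: period and group pull opposite ways; the across-period shift dominates (133 vs 116 pm).
Sr > Li: the two effects oppose for this pair; the down-group effect wins (185 vs 133 pm).
Approximate values (pm): Li 133, N 71, Si 116, S 103, Sr 185.
So from largest to smallest: Sr > Li > Si > S > N.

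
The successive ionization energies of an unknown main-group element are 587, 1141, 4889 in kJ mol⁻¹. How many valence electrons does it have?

Look for the largest jump between consecutive ionization energies: IE3/IE2 ≈ 4.3, far larger than any earlier ratio.
That jump marks the point where a core electron is being removed. So the atom has 2 valence electrons.

2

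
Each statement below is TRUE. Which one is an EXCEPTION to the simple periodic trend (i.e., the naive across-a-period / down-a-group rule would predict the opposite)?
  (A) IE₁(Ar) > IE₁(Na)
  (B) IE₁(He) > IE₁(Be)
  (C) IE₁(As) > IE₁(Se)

(C)

The general trend: first ionization energy increases across a period and decreases down a group.
(A) Ar (period 3, group 18) vs Na (period 3, group 1): the stated order agrees with the simple trend.
(B) He (period 1, group 18) vs Be (period 2, group 2): the stated order agrees with the simple trend.
(C) As (period 4, group 15) vs Se (period 4, group 16): the stated order contradicts the simple trend.
The exception is (C): Se (4p⁴) ionizes more easily than half-filled As (4p³).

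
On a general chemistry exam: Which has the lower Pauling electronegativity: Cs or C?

Cs

C is in period 2, group 14; Cs is in period 6, group 1.
Smaller atoms with higher effective nuclear charge are more electronegative.
Neither a single period nor a single group — weigh both effects.
C > Cs: both effects reinforce here, so C is clearly the higher of the two.
For reference (Pauling): C 2.55, Cs 0.79.
So Cs has the lower Pauling electronegativity (Cs < C).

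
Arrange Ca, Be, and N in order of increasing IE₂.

Consider each +1 ion: Ca⁺ still has 1 valence electron; Be⁺ still has 1 valence electron; N⁺ still has 4 valence electrons.
All are still removing valence electrons, so compare the +1 ions as you would atoms: IE_2 generally rises across a period (higher Z_eff) and falls down a group (larger shell), subject to the usual subshell exceptions.
Valence configurations: Ca⁺ [Ar]4s¹, Be⁺ [He]2s¹, N⁺ [He]2s²2p².
Tabulated IE_2 (kJ/mol): Ca 1145, Be 1757, N 2856.
So the second ionization energies run Ca < Be < N.

Ca, Be, N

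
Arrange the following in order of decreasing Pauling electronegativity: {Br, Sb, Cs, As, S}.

S is in period 3, group 16; As is in period 4, group 15; Br is in period 4, group 17; Sb is in period 5, group 15; Cs is in period 6, group 1.
EN rises left→right (higher Z_eff, smaller atoms) and falls top→bottom (larger, more shielded atoms).
These span different periods and groups, so the two trends combine.
Sb > Cs: both effects reinforce here, so Sb is clearly the higher of the two.
As > Sb: they share group 15; the group trend gives As the larger value.
S > As: both effects reinforce here, so S is clearly the higher of the two.
Br > S: period and group pull opposite ways; the across-period shift dominates (2.96 vs 2.58).
Approximate values (Pauling): S 2.58, As 2.18, Br 2.96, Sb 2.05, Cs 0.79.
So from highest to lowest: Br > S > As > Sb > Cs.

Br > S > As > Sb > Cs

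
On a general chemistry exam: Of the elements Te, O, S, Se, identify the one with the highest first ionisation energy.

O

Removing the outermost electron gets harder across a period and easier down a group.
All are in group 16, so first ionization energy increases up the group.
The highest first ionisation energy among these belongs to O.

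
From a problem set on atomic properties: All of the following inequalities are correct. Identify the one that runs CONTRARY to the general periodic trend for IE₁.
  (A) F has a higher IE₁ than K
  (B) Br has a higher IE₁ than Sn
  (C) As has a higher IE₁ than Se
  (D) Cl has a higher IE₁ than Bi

(C)

The general trend: IE₁ increases across a period and decreases down a group.
(A) F (period 2, group 17) vs K (period 4, group 1): the stated order agrees with the simple trend.
(B) Br (period 4, group 17) vs Sn (period 5, group 14): the stated order agrees with the simple trend.
(C) As (period 4, group 15) vs Se (period 4, group 16): the stated order contradicts the simple trend.
(D) Cl (period 3, group 17) vs Bi (period 6, group 15): the stated order agrees with the simple trend.
The exception is (C): Se (4p⁴) ionizes more easily than half-filled As (4p³).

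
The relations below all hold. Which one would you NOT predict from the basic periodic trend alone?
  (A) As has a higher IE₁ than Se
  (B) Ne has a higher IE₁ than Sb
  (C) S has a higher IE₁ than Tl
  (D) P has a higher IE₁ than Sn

The general trend: IE₁ increases across a period and decreases down a group.
(A) As (period 4, group 15) vs Se (period 4, group 16): the stated order contradicts the simple trend.
(B) Ne (period 2, group 18) vs Sb (period 5, group 15): the stated order agrees with the simple trend.
(C) S (period 3, group 16) vs Tl (period 6, group 13): the stated order agrees with the simple trend.
(D) P (period 3, group 15) vs Sn (period 5, group 14): the stated order agrees with the simple trend.
The exception is (A): Se (4p⁴) ionizes more easily than half-filled As (4p³).

(A)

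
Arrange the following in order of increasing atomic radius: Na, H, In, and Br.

H is in period 1, group 1; Na is in period 3, group 1; Br is in period 4, group 17; In is in period 5, group 13.
Across a period the added protons contract the valence shell; down a group each new principal shell makes the atom larger.
These span different periods and groups, so the two trends combine.
Br > H: period and group pull opposite ways; the down-group shift dominates (114 vs 32 pm).
In > Br: both effects reinforce here, so In is clearly the larger of the two.
Na > In: period and group pull opposite ways; the across-period shift dominates (155 vs 142 pm).
Approximate values (pm): H 32, Na 155, Br 114, In 142.
So from smallest to largest: H < Br < In < Na.

H < Br < In < Na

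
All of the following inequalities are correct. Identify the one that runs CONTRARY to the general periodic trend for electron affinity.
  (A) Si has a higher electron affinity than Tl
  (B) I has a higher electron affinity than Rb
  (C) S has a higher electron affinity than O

(C)

The general trend: electron affinity increases across a period and decreases down a group.
(A) Si (period 3, group 14) vs Tl (period 6, group 13): the stated order agrees with the simple trend.
(B) I (period 5, group 17) vs Rb (period 5, group 1): the stated order agrees with the simple trend.
(C) S (period 3, group 16) vs O (period 2, group 16): the stated order contradicts the simple trend.
The exception is (C): the compact 2p subshell of O repels the added electron more than S's larger 3p does.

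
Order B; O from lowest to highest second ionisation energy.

B, O

The second ionization energy removes an electron from the +1 ion. For each element: B⁺ still has 2 valence electrons; O⁺ still has 5 valence electrons.
All are still removing valence electrons, so compare the +1 ions as you would atoms: IE_2 generally rises across a period (higher Z_eff) and falls down a group (larger shell), subject to the usual subshell exceptions.
Valence configurations: B⁺ [He]2s², O⁺ [He]2s²2p³.
The numbers (kJ/mol): B 2427, O 3388.
Hence IE_2: B < O.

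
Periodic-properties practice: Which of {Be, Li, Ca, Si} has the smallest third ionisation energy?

Consider each +2 ion: Be²⁺ is the bare [He] core; Li²⁺ is already 1 electron into the core; Ca²⁺ is the bare [Ar] core; Si²⁺ still has 2 valence electrons.
Breaking into a closed-shell core is much more expensive than removing a leftover valence electron — Ca, Li and Be have the largest IE_3 here.
Tabulated IE_3 (kJ/mol): Be 14849, Li 11815, Ca 4912, Si 3232.
Hence IE_3: Si < Ca < Li < Be.

Si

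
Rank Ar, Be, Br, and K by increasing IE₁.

K < Be < Br < Ar

Be is in period 2, group 2; Ar is in period 3, group 18; K is in period 4, group 1; Br is in period 4, group 17.
First ionization energy rises across a period (greater Z_eff holds electrons more tightly) and falls down a group (valence electrons are farther from the nucleus).
Neither a single period nor a single group — weigh both effects.
Be > K: relative to K, both the across-period and down-group shifts push Be's first ionization energy up.
Br > Be: period and group pull opposite ways; the across-period shift dominates (1140 vs 900 kJ/mol).
Ar > Br: both effects reinforce here, so Ar is clearly the higher of the two.
For reference (kJ/mol): Be 900, Ar 1521, K 419, Br 1140.
So from lowest to highest: K < Be < Br < Ar.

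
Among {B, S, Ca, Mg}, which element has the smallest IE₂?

Consider each +1 ion: B⁺ still has 2 valence electrons; S⁺ still has 5 valence electrons; Ca⁺ still has 1 valence electron; Mg⁺ still has 1 valence electron.
All are still removing valence electrons, so compare the +1 ions as you would atoms: IE_2 generally rises across a period (higher Z_eff) and falls down a group (larger shell), subject to the usual subshell exceptions.
Valence configurations: B⁺ [He]2s², S⁺ [Ne]3s²3p³, Ca⁺ [Ar]4s¹, Mg⁺ [Ne]3s¹.
The numbers (kJ/mol): B 2427, S 2252, Ca 1145, Mg 1451.
Putting it together, IE_2: Ca < Mg < S < B.

Ca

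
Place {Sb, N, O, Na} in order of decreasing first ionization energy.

N > O > Sb > Na

N is in period 2, group 15; O is in period 2, group 16; Na is in period 3, group 1; Sb is in period 5, group 15.
Removing the outermost electron gets harder across a period and easier down a group.
Neither a single period nor a single group — weigh both effects.
Sb > Na: the two effects oppose for this pair; the across-period effect wins (831 vs 496 kJ/mol).
O > Sb: both effects reinforce here, so O is clearly the higher of the two.
N > O: this pair runs against the simple trend — see the exception note.
Note the exception: N has a higher first ionization energy than O, contrary to the simple trend — pairing an electron in O's 2p⁴ costs repulsion energy, so O ionizes more easily than half-filled N (2p³).
Tabulated first ionization energy (kJ/mol): N 1402, O 1314, Na 496, Sb 831.
So from highest to lowest: N > O > Sb > Na.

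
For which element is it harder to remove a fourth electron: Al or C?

Consider each +3 ion: Al³⁺ is the bare [Ne] core; C³⁺ still has 1 valence electron.
Pulling an electron out of a noble-gas core costs far more than removing a remaining valence electron, so Al sits at the high end of IE_4.
Approximate IE_4 values (kJ/mol): Al 11577, C 6223.
Overall IE_4 order: C < Al.

Al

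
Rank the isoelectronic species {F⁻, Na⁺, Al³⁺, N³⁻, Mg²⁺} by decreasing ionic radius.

N³⁻, F⁻, Na⁺, Mg²⁺, Al³⁺

All of these have 10 electrons, so size is governed by nuclear charge alone: the more protons, the stronger the pull on the same electron cloud, and the smaller the ion.
Nuclear charges: Al³⁺ (Z=13), Mg²⁺ (Z=12), Na⁺ (Z=11), F⁻ (Z=9), N³⁻ (Z=7).
Largest to smallest: N³⁻ > F⁻ > Na⁺ > Mg²⁺ > Al³⁺.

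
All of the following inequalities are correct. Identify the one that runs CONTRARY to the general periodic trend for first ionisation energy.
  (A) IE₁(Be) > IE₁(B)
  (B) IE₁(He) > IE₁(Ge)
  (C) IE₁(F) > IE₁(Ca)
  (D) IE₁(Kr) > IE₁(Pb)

(A)

The general trend: first ionisation energy increases across a period and decreases down a group.
(A) Be (period 2, group 2) vs B (period 2, group 13): the stated order contradicts the simple trend.
(B) He (period 1, group 18) vs Ge (period 4, group 14): the stated order agrees with the simple trend.
(C) F (period 2, group 17) vs Ca (period 4, group 2): the stated order agrees with the simple trend.
(D) Kr (period 4, group 18) vs Pb (period 6, group 14): the stated order agrees with the simple trend.
The exception is (A): removing B's lone 2p electron is easier than breaking Be's filled 2s².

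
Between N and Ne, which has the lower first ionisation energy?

N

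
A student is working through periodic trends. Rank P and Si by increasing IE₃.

P, Si

Consider each +2 ion: P²⁺ still has 3 valence electrons; Si²⁺ still has 2 valence electrons.
All are still removing valence electrons, so compare the +2 ions as you would atoms: IE_3 generally rises across a period (higher Z_eff) and falls down a group (larger shell), subject to the usual subshell exceptions.
Valence configurations: P²⁺ [Ne]3s²3p¹, Si²⁺ [Ne]3s².
P²⁺ loses a lone 3p electron whereas Si²⁺ must break into a filled 3s² pair, so IE_3(Si) > IE_3(P) even though P has the higher nuclear charge.
Approximate IE_3 values (kJ/mol): P 2914, Si 3232.
Putting it together, IE_3: P < Si.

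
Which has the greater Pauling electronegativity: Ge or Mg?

Mg is in period 3, group 2; Ge is in period 4, group 14.
Smaller atoms with higher effective nuclear charge are more electronegative.
These span different periods and groups, so the two trends combine.
Ge > Mg: the two effects oppose for this pair; the across-period effect wins (2.01 vs 1.31).
Tabulated electronegativity (Pauling): Mg 1.31, Ge 2.01.
So Ge has the greater Pauling electronegativity (Ge > Mg).

Ge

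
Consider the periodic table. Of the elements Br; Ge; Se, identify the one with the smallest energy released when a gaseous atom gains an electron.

Ge is in period 4, group 14; Se is in period 4, group 16; Br is in period 4, group 17.
Atoms with high Z_eff and room in the valence shell (especially the halogens) have the most exothermic electron affinities.
All lie in period 4, so electron affinity increases left to right.
The smallest energy released when a gaseous atom gains an electron among these belongs to Ge.

Ge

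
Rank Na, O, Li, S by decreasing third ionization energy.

Li, Na, O, S

After 2 electrons have been removed, what remains? Na²⁺ is already 1 electron into the core; O²⁺ still has 4 valence electrons; Li²⁺ is already 1 electron into the core; S²⁺ still has 4 valence electrons.
Core electrons are held far more tightly than valence electrons, so Na and Li top the IE_3 order.
Valence configurations: O²⁺ [He]2s²2p², S²⁺ [Ne]3s²3p².
The numbers (kJ/mol): Na 6910, O 5300, Li 11815, S 3357.
Hence IE_3: S < O < Na < Li.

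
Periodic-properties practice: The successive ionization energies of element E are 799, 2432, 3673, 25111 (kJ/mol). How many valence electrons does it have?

Look for the largest jump between consecutive ionization energies: IE4/IE3 ≈ 6.8, far larger than any earlier ratio.
That jump marks the point where a core electron is being removed. So the atom has 3 valence electrons.

3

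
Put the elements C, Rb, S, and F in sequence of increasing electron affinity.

Adding an electron releases more energy for atoms nearer the top right (short of the noble gases).
Neither a single period nor a single group — weigh both effects.
C > Rb: both effects reinforce here, so C is clearly the higher of the two.
S > C: the two effects oppose for this pair; the across-period effect wins (200 vs 122 kJ/mol).
F > S: relative to S, both the across-period and down-group shifts push F's electron affinity up.
Tabulated electron affinity (kJ/mol): C 122, F 328, S 200, Rb 47.
So from lowest to highest: Rb < C < S < F.

Rb < C < S < F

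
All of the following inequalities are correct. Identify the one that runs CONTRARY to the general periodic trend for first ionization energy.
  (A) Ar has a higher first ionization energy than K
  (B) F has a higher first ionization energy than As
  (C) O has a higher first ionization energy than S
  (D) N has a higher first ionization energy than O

The general trend: first ionization energy increases across a period and decreases down a group.
(A) Ar (period 3, group 18) vs K (period 4, group 1): the stated order agrees with the simple trend.
(B) F (period 2, group 17) vs As (period 4, group 15): the stated order agrees with the simple trend.
(C) O (period 2, group 16) vs S (period 3, group 16): the stated order agrees with the simple trend.
(D) N (period 2, group 15) vs O (period 2, group 16): the stated order contradicts the simple trend.
The exception is (D): pairing an electron in O's 2p⁴ costs repulsion energy, so O ionizes more easily than half-filled N (2p³).

(D)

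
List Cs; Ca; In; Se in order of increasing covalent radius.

Se < In < Ca < Cs

Ca is in period 4, group 2; Se is in period 4, group 16; In is in period 5, group 13; Cs is in period 6, group 1.
Moving right in a period, electrons are added to the same shell under a stronger nuclear pull, so atoms get smaller; moving down, a new shell is opened and atoms get larger.
Neither a single period nor a single group — weigh both effects.
In > Se: relative to Se, both the across-period and down-group shifts push In's atomic radius up.
Ca > In: period and group pull opposite ways; the across-period shift dominates (171 vs 142 pm).
Cs > Ca: both effects reinforce here, so Cs is clearly the larger of the two.
Tabulated atomic radius (pm): Ca 171, Se 116, In 142, Cs 232.
So from smallest to largest: Se < In < Ca < Cs.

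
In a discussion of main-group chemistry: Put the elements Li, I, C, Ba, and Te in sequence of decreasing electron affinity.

I, Te, C, Li, Ba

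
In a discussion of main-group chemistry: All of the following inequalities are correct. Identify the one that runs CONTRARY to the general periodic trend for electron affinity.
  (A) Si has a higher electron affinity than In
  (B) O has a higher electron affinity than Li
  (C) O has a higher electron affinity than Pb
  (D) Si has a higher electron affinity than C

The general trend: electron affinity increases across a period and decreases down a group.
(A) Si (period 3, group 14) vs In (period 5, group 13): the stated order agrees with the simple trend.
(B) O (period 2, group 16) vs Li (period 2, group 1): the stated order agrees with the simple trend.
(C) O (period 2, group 16) vs Pb (period 6, group 14): the stated order agrees with the simple trend.
(D) Si (period 3, group 14) vs C (period 2, group 14): the stated order contradicts the simple trend.
The exception is (D): Si's larger, more diffuse 3p orbitals accept an added electron slightly more readily than C's compact 2p.

(D)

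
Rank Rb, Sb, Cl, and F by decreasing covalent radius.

F is in period 2, group 17; Cl is in period 3, group 17; Rb is in period 5, group 1; Sb is in period 5, group 15.
Moving right in a period, electrons are added to the same shell under a stronger nuclear pull, so atoms get smaller; moving down, a new shell is opened and atoms get larger.
Here both period and group differ, so the two effects have to be weighed against each other.
Cl > F: they share group 17; the group trend gives Cl the larger value.
Sb > Cl: both effects reinforce here, so Sb is clearly the larger of the two.
Rb > Sb: both are in period 5; the period trend gives Rb the larger value.
Tabulated atomic radius (pm): F 64, Cl 99, Rb 210, Sb 140.
So from largest to smallest: Rb > Sb > Cl > F.

Rb, Sb, Cl, F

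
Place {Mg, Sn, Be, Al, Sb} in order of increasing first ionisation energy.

Al, Sn, Mg, Sb, Be

Be is in period 2, group 2; Mg is in period 3, group 2; Al is in period 3, group 13; Sn is in period 5, group 14; Sb is in period 5, group 15.
IE₁ increases left→right with effective nuclear charge and decreases top→bottom as the valence shell moves farther out.
Here both period and group differ, so the two effects have to be weighed against each other.
Sn > Al: period and group pull opposite ways; the across-period shift dominates (709 vs 578 kJ/mol).
Mg > Sn: period and group pull opposite ways; the down-group shift dominates (738 vs 709 kJ/mol).
Sb > Mg: period and group pull opposite ways; the across-period shift dominates (831 vs 738 kJ/mol).
Be > Sb: period and group pull opposite ways; the down-group shift dominates (900 vs 831 kJ/mol).
Note the exception: Mg has a higher first ionization energy than Al, contrary to the simple trend — Al's single 3p electron is easier to remove than one from Mg's filled 3s².
Tabulated first ionization energy (kJ/mol): Be 900, Mg 738, Al 578, Sn 709, Sb 831.
So from lowest to highest: Al < Sn < Mg < Sb < Be.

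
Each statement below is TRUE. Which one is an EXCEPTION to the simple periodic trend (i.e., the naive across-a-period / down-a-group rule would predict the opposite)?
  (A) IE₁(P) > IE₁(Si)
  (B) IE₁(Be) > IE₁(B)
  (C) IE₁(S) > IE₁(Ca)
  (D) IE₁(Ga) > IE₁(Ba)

The general trend: first ionization energy increases across a period and decreases down a group.
(A) P (period 3, group 15) vs Si (period 3, group 14): the stated order agrees with the simple trend.
(B) Be (period 2, group 2) vs B (period 2, group 13): the stated order contradicts the simple trend.
(C) S (period 3, group 16) vs Ca (period 4, group 2): the stated order agrees with the simple trend.
(D) Ga (period 4, group 13) vs Ba (period 6, group 2): the stated order agrees with the simple trend.
The exception is (B): removing B's lone 2p electron is easier than breaking Be's filled 2s².

(B)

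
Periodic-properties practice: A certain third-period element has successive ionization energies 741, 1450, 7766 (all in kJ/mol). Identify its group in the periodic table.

Group 2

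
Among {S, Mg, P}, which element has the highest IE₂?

S

After 1 electron has been removed, what remains? S⁺ still has 5 valence electrons; Mg⁺ still has 1 valence electron; P⁺ still has 4 valence electrons.
All are still removing valence electrons, so compare the +1 ions as you would atoms: IE_2 generally rises across a period (higher Z_eff) and falls down a group (larger shell), subject to the usual subshell exceptions.
Valence configurations: S⁺ [Ne]3s²3p³, Mg⁺ [Ne]3s¹, P⁺ [Ne]3s²3p².
The numbers (kJ/mol): S 2252, Mg 1451, P 1907.
Hence IE_2: Mg < P < S.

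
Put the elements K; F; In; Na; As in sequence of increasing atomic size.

F < As < In < Na < K

Radius decreases left→right (rising Z_eff, same n) and increases top→bottom (higher n).
Neither a single period nor a single group — weigh both effects.
As > F: relative to F, both the across-period and down-group shifts push As's atomic radius up.
In > As: both effects reinforce here, so In is clearly the larger of the two.
Na > In: the two effects oppose for this pair; the across-period effect wins (155 vs 142 pm).
K > Na: K sits below Na in group 1, so the down-group effect alone puts K larger.
Tabulated atomic radius (pm): F 64, Na 155, K 196, As 121, In 142.
So from smallest to largest: F < As < In < Na < K.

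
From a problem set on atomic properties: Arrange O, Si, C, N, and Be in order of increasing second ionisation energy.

Si, Be, C, N, O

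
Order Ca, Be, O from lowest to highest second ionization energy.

Ca < Be < O

IE_2 is the cost of taking one more electron from the +1 cation: Ca⁺ still has 1 valence electron; Be⁺ still has 1 valence electron; O⁺ still has 5 valence electrons.
All are still removing valence electrons, so compare the +1 ions as you would atoms: IE_2 generally rises across a period (higher Z_eff) and falls down a group (larger shell), subject to the usual subshell exceptions.
Valence configurations: Ca⁺ [Ar]4s¹, Be⁺ [He]2s¹, O⁺ [He]2s²2p³.
The numbers (kJ/mol): Ca 1145, Be 1757, O 3388.
Putting it together, IE_2: Ca < Be < O.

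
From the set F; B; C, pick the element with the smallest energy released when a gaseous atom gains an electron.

EA tends to increase across a period and decrease down a group, though the pattern is less regular than for IE or radius.
All lie in period 2, so electron affinity increases left to right.
The smallest energy released when a gaseous atom gains an electron among these belongs to B.

B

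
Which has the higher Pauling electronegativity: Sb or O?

O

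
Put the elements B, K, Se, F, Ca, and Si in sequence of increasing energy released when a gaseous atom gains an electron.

Ca < B < K < Si < Se < F

Atoms with high Z_eff and room in the valence shell (especially the halogens) have the most exothermic electron affinities.
Here both period and group differ, so the two effects have to be weighed against each other.
B > Ca: both effects reinforce here, so B is clearly the higher of the two.
K > B: this pair runs against the simple trend — see the exception note.
Si > K: both effects reinforce here, so Si is clearly the higher of the two.
Se > Si: the two effects oppose for this pair; the across-period effect wins (195 vs 134 kJ/mol).
F > Se: relative to Se, both the across-period and down-group shifts push F's electron affinity up.
Note the exception: K has a higher electron affinity than B, contrary to the simple trend — B's ns²np¹ configuration gives only a small electron affinity — the sparsely filled np subshell binds an added electron weakly.
Note the exception: K has a higher electron affinity than Ca, contrary to the simple trend — adding an electron to Ca (ns²) has to open a new, higher-energy np subshell, which is unfavourable.
For reference (kJ/mol): B 27, F 328, Si 134, K 48, Ca 2, Se 195.
So from lowest to highest: Ca < B < K < Si < Se < F.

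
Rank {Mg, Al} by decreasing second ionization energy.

Al > Mg

The second ionization energy removes an electron from the +1 ion. For each element: Mg⁺ still has 1 valence electron; Al⁺ still has 2 valence electrons.
All are still removing valence electrons, so compare the +1 ions as you would atoms: IE_2 generally rises across a period (higher Z_eff) and falls down a group (larger shell), subject to the usual subshell exceptions.
Valence configurations: Mg⁺ [Ne]3s¹, Al⁺ [Ne]3s².
The numbers (kJ/mol): Mg 1451, Al 1817.
Overall IE_2 order: Mg < Al.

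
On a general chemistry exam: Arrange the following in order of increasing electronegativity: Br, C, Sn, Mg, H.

Mg < Sn < H < C < Br

H is in period 1, group 1; C is in period 2, group 14; Mg is in period 3, group 2; Br is in period 4, group 17; Sn is in period 5, group 14.
EN rises left→right (higher Z_eff, smaller atoms) and falls top→bottom (larger, more shielded atoms).
These span different periods and groups, so the two trends combine.
Sn > Mg: the two effects oppose for this pair; the across-period effect wins (1.96 vs 1.31).
H > Sn: period and group pull opposite ways; the down-group shift dominates (2.20 vs 1.96).
C > H: period and group pull opposite ways; the across-period shift dominates (2.55 vs 2.20).
Br > C: period and group pull opposite ways; the across-period shift dominates (2.96 vs 2.55).
Tabulated electronegativity (Pauling): H 2.20, C 2.55, Mg 1.31, Br 2.96, Sn 1.96.
So from lowest to highest: Mg < Sn < H < C < Br.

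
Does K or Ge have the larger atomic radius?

K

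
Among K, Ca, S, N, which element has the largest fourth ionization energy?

N

Consider each +3 ion: K³⁺ is already 2 electrons into the core; Ca³⁺ is already 1 electron into the core; S³⁺ still has 3 valence electrons; N³⁺ still has 2 valence electrons.
Usually core removal costs more than valence removal, but here the competition is close: a tightly held n=2 valence electron can cost more to remove than an n=3 core electron, so the actual values have to decide it.
Valence configurations: S³⁺ [Ne]3s²3p¹, N³⁺ [He]2s².
The numbers (kJ/mol): K 5877, Ca 6491, S 4556, N 7475.
Overall IE_4 order: S < K < Ca < N.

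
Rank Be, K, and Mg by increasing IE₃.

After 2 electrons have been removed, what remains? Be²⁺ is the bare [He] core; K²⁺ is already 1 electron into the core; Mg²⁺ is the bare [Ne] core.
All of these are removing an electron from a noble-gas core or deeper; the smaller core (lower principal quantum number) is held far more tightly, and within a period the higher nuclear charge binds the same core more tightly.
Approximate IE_3 values (kJ/mol): Be 14849, K 4420, Mg 7733.
So the third ionization energies run K < Mg < Be.

K < Mg < Be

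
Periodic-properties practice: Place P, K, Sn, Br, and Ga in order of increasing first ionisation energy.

K, Ga, Sn, P, Br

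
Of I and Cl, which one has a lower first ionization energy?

Removing the outermost electron gets harder across a period and easier down a group.
All are in group 17, so first ionization energy increases up the group.
So I has the lower first ionization energy (I < Cl).

I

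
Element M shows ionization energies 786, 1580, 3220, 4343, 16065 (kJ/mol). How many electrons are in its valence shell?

Look for the largest jump between consecutive ionization energies: IE5/IE4 ≈ 3.7, far larger than any earlier ratio.
That jump marks the point where a core electron is being removed. So the atom has 4 valence electrons.

4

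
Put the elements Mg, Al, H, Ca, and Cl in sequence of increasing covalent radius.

H < Cl < Al < Mg < Ca

H is in period 1, group 1; Mg is in period 3, group 2; Al is in period 3, group 13; Cl is in period 3, group 17; Ca is in period 4, group 2.
Moving right in a period, electrons are added to the same shell under a stronger nuclear pull, so atoms get smaller; moving down, a new shell is opened and atoms get larger.
Neither a single period nor a single group — weigh both effects.
Cl > H: period and group pull opposite ways; the down-group shift dominates (99 vs 32 pm).
Al > Cl: both are in period 3; the period trend gives Al the larger value.
Mg > Al: Mg lies to the left of Al in period 3, so the across-period effect alone puts Mg larger.
Ca > Mg: they share group 2; the group trend gives Ca the larger value.
Tabulated atomic radius (pm): H 32, Mg 139, Al 126, Cl 99, Ca 171.
So from smallest to largest: H < Cl < Al < Mg < Ca.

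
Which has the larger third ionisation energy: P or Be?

Consider each +2 ion: P²⁺ still has 3 valence electrons; Be²⁺ is the bare [He] core.
Core electrons are held far more tightly than valence electrons, so Be tops the IE_3 order.
Tabulated IE_3 (kJ/mol): P 2914, Be 14849.
So the third ionization energies run P < Be.

Be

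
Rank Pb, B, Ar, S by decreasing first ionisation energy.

B is in period 2, group 13; S is in period 3, group 16; Ar is in period 3, group 18; Pb is in period 6, group 14.
First ionization energy rises across a period (greater Z_eff holds electrons more tightly) and falls down a group (valence electrons are farther from the nucleus).
Neither a single period nor a single group — weigh both effects.
B > Pb: period and group pull opposite ways; the down-group shift dominates (801 vs 716 kJ/mol).
S > B: the two effects oppose for this pair; the across-period effect wins (1000 vs 801 kJ/mol).
Ar > S: both are in period 3; the period trend gives Ar the larger value.
Approximate values (kJ/mol): B 801, S 1000, Ar 1521, Pb 716.
So from highest to lowest: Ar > S > B > Pb.

Ar > S > B > Pb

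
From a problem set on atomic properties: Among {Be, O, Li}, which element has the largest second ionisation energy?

The second ionization energy removes an electron from the +1 ion. For each element: Be⁺ still has 1 valence electron; O⁺ still has 5 valence electrons; Li⁺ is the bare [He] core.
Breaking into a closed-shell core is much more expensive than removing a leftover valence electron — Li has the largest IE_2 here.
Valence configurations: Be⁺ [He]2s¹, O⁺ [He]2s²2p³.
Tabulated IE_2 (kJ/mol): Be 1757, O 3388, Li 7298.
Putting it together, IE_2: Be < O < Li.

Li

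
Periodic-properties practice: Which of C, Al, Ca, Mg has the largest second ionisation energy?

IE_2 is the cost of taking one more electron from the +1 cation: C⁺ still has 3 valence electrons; Al⁺ still has 2 valence electrons; Ca⁺ still has 1 valence electron; Mg⁺ still has 1 valence electron.
All are still removing valence electrons, so compare the +1 ions as you would atoms: IE_2 generally rises across a period (higher Z_eff) and falls down a group (larger shell), subject to the usual subshell exceptions.
Valence configurations: C⁺ [He]2s²2p¹, Al⁺ [Ne]3s², Ca⁺ [Ar]4s¹, Mg⁺ [Ne]3s¹.
The numbers (kJ/mol): C 2353, Al 1817, Ca 1145, Mg 1451.
Hence IE_2: Ca < Mg < Al < C.

C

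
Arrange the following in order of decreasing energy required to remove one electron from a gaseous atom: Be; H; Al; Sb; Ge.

H > Be > Sb > Ge > Al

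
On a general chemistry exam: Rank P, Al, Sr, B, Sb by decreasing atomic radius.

B is in period 2, group 13; Al is in period 3, group 13; P is in period 3, group 15; Sr is in period 5, group 2; Sb is in period 5, group 15.
Radius decreases left→right (rising Z_eff, same n) and increases top→bottom (higher n).
Here both period and group differ, so the two effects have to be weighed against each other.
P > B: the two effects oppose for this pair; the down-group effect wins (111 vs 85 pm).
Al > P: Al lies to the left of P in period 3, so the across-period effect alone puts Al larger.
Sb > Al: the two effects oppose for this pair; the down-group effect wins (140 vs 126 pm).
Sr > Sb: Sr lies to the left of Sb in period 5, so the across-period effect alone puts Sr larger.
Approximate values (pm): B 85, Al 126, P 111, Sr 185, Sb 140.
So from largest to smallest: Sr > Sb > Al > P > B.

Sr > Sb > Al > P > B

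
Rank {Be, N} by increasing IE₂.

Be, N

IE_2 is the cost of taking one more electron from the +1 cation: Be⁺ still has 1 valence electron; N⁺ still has 4 valence electrons.
All are still removing valence electrons, so compare the +1 ions as you would atoms: IE_2 generally rises across a period (higher Z_eff) and falls down a group (larger shell), subject to the usual subshell exceptions.
Valence configurations: Be⁺ [He]2s¹, N⁺ [He]2s²2p².
Tabulated IE_2 (kJ/mol): Be 1757, N 2856.
Overall IE_2 order: Be < N.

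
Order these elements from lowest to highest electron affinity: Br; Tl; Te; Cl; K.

Tl < K < Te < Br < Cl

Cl is in period 3, group 17; K is in period 4, group 1; Br is in period 4, group 17; Te is in period 5, group 16; Tl is in period 6, group 13.
Atoms with high Z_eff and room in the valence shell (especially the halogens) have the most exothermic electron affinities.
These span different periods and groups, so the two trends combine.
K > Tl: period and group pull opposite ways; the down-group shift dominates (48 vs 19 kJ/mol).
Te > K: period and group pull opposite ways; the across-period shift dominates (190 vs 48 kJ/mol).
Br > Te: both effects reinforce here, so Br is clearly the higher of the two.
Cl > Br: Cl sits above Br in group 17, so the down-group effect alone puts Cl higher.
Tabulated electron affinity (kJ/mol): Cl 349, K 48, Br 325, Te 190, Tl 19.
So from lowest to highest: Tl < K < Te < Br < Cl.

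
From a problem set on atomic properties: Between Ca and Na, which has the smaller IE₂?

Ca

After 1 electron has been removed, what remains? Ca⁺ still has 1 valence electron; Na⁺ is the bare [Ne] core.
Pulling an electron out of a noble-gas core costs far more than removing a remaining valence electron, so Na sits at the high end of IE_2.
The numbers (kJ/mol): Ca 1145, Na 4562.
Overall IE_2 order: Ca < Na.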